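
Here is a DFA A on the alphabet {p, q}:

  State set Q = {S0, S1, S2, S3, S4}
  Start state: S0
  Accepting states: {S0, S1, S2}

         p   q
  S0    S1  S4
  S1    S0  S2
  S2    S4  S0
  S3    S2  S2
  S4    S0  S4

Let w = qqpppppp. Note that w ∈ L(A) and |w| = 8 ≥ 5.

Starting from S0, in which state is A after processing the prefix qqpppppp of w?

Run of A on the first 8 characters of w = q q p p p p p p:
  step 0: S0  (start)
  step 1: S4  (read q: S0→S4)
  step 2: S4  (read q: S4→S4)
  step 3: S0  (read p: S4→S0)
  step 4: S1  (read p: S0→S1)
  step 5: S0  (read p: S1→S0)
  step 6: S1  (read p: S0→S1)
  step 7: S0  (read p: S1→S0)
  step 8: S1  (read p: S0→S1)

After reading 8 characters, A is in state S1.
(This kind of state-tracing is the core of the pumping-lemma construction: with 5 states, pigeonhole forces a repeat within the first 5 steps.)

S1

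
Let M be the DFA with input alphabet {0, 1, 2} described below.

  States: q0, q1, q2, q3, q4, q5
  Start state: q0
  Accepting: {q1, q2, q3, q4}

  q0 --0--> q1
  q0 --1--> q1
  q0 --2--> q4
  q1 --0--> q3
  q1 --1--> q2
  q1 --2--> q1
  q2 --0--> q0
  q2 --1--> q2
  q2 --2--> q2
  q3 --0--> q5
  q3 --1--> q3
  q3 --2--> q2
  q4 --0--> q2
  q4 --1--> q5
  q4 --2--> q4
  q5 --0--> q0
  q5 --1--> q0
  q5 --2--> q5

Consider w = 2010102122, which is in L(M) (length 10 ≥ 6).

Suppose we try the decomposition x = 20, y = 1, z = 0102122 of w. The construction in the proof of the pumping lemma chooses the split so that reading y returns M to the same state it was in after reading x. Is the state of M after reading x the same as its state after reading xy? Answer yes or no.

Run of M on the first 3 characters of w = 2 0 1:
  step 0: q0  (start)
  step 1: q4  (read 2: q0→q4)
  step 2: q2  (read 0: q4→q2)
  step 3: q2  (read 1: q2→q2)

After x (step 2): q2. After xy (step 3): q2.
They match, so y = 1 drives M around a cycle from q2 back to itself; pumping y any number of times keeps M in q2 before reading z, and xyⁱz ∈ L(M) for every i ≥ 0.

yes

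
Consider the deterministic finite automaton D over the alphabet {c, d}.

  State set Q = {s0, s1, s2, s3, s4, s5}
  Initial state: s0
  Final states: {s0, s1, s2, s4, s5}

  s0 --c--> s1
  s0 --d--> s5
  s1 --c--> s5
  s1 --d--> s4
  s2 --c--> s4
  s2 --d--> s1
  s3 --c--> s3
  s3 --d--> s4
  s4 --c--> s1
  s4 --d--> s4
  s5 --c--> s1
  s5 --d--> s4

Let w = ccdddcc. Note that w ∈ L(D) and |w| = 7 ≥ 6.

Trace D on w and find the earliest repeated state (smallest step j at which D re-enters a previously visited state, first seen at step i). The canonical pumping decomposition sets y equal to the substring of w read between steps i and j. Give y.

d

State sequence: s0 -c-> s1 -c-> s5 -d-> s4 -d-> s4 -d-> s4 -c-> s1 -c-> s5
First repeat at step 4: s4 was already visited.

So i = 3, j = 4, giving x = w[0:3] = ccd, y = w[3:4] = d, z = w[4:7] = dcc.
Check: |xy| = 4 ≤ 6 and |y| = 1 ≥ 1. Reading y takes D from s4 back to s4, so every xyⁱz is accepted.
With |Q| = 6, pigeonhole forces a state repeat no later than step 6; the substring read between the first and second visits to that state can be pumped.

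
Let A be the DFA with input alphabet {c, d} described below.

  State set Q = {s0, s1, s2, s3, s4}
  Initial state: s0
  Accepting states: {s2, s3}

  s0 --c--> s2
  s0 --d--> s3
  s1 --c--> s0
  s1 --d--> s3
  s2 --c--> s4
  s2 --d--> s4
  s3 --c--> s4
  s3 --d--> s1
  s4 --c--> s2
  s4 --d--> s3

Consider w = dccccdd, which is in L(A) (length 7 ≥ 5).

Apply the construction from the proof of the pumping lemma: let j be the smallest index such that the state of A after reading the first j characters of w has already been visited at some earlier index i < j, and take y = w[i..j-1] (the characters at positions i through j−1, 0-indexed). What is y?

cc

State sequence: s0 -d-> s3 -c-> s4 -c-> s2 -c-> s4 -c-> s2 -d-> s4 -d-> s3
First repeat at step 4: s4 was already visited.

So i = 2, j = 4, giving x = w[0:2] = dc, y = w[2:4] = cc, z = w[4:7] = cdd.
Check: |xy| = 4 ≤ 5 and |y| = 2 ≥ 1. Reading y takes A from s4 back to s4, so every xyⁱz is accepted.
Since A has 5 states, any run of length ≥ 5 visits 5+1 states, so by pigeonhole some state repeats within the first 5 steps — that repeat gives the pumpable loop.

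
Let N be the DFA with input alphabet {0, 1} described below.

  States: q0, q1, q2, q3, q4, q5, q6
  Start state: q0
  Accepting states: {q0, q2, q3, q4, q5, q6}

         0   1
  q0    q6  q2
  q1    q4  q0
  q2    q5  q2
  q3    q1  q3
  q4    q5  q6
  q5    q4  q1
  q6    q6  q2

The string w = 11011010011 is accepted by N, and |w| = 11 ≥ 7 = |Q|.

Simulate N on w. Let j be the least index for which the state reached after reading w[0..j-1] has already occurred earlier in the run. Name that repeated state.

q2

State sequence: q0 -1-> q2 -1-> q2 -0-> q5 -1-> q1 -1-> q0 -0-> q6 -1-> q2 -0-> q5 -0-> q4 -1-> q6 -1-> q2
First repeat at step 2: q2 was already visited.

The earliest repeat is at step j = 2: N is in q2, which it already visited at step i = 1.
The DFA has 7 states, so the proof of the pumping lemma guarantees a repeated state among the first 7+1 visited; the segment between the two visits is the pumpable y.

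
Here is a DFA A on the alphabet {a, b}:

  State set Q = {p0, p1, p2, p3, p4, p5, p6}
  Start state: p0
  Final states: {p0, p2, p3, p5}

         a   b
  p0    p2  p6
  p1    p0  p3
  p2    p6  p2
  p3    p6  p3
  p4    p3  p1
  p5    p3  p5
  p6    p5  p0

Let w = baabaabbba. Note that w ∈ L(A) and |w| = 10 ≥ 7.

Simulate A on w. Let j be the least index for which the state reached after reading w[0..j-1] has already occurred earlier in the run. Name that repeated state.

p3

Run of A on w = b a a b a a b b b a:
  step 0: p0  (start)
  step 1: p6  (read b: p0→p6)
  step 2: p5  (read a: p6→p5)
  step 3: p3  (read a: p5→p3)
  step 4: p3  (read b: p3→p3)   ← first repeat (p3 seen earlier)
  step 5: p6  (read a: p3→p6)
  step 6: p5  (read a: p6→p5)
  step 7: p5  (read b: p5→p5)
  step 8: p5  (read b: p5→p5)
  step 9: p5  (read b: p5→p5)
  step 10: p3  (read a: p5→p3)

The earliest repeat is at step j = 4: A is in p3, which it already visited at step i = 3.
Since A has 7 states, any run of length ≥ 7 visits 7+1 states, so by pigeonhole some state repeats within the first 7 steps — that repeat gives the pumpable loop.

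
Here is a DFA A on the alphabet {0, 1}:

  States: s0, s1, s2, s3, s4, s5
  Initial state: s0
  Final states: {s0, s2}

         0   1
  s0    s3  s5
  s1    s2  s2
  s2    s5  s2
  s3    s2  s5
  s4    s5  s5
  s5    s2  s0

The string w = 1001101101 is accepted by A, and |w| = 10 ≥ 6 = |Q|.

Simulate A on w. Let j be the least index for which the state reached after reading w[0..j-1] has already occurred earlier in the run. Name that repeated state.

Run of A on w = 1 0 0 1 1 0 1 1 0 1:
  step 0: s0  (start)
  step 1: s5  (read 1: s0→s5)
  step 2: s2  (read 0: s5→s2)
  step 3: s5  (read 0: s2→s5)   ← first repeat (s5 seen earlier)
  step 4: s0  (read 1: s5→s0)
  step 5: s5  (read 1: s0→s5)
  step 6: s2  (read 0: s5→s2)
  step 7: s2  (read 1: s2→s2)
  step 8: s2  (read 1: s2→s2)
  step 9: s5  (read 0: s2→s5)
  step 10: s0  (read 1: s5→s0)

The earliest repeat is at step j = 3: A is in s5, which it already visited at step i = 1.
Since A has 6 states, any run of length ≥ 6 visits 6+1 states, so by pigeonhole some state repeats within the first 6 steps — that repeat gives the pumpable loop.

s5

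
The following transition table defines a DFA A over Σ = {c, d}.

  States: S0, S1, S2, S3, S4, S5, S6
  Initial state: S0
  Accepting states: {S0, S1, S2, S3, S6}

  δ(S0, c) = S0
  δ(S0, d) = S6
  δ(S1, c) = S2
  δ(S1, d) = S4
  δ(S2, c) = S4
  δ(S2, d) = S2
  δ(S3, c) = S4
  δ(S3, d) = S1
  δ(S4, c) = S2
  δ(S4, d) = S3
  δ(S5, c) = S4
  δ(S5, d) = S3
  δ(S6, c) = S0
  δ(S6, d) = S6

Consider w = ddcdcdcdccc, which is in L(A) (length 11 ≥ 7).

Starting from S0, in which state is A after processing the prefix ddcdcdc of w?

S0

Run of A on the first 7 characters of w = d d c d c d c:
  step 0: S0  (start)
  step 1: S6  (read d: S0→S6)
  step 2: S6  (read d: S6→S6)
  step 3: S0  (read c: S6→S0)
  step 4: S6  (read d: S0→S6)
  step 5: S0  (read c: S6→S0)
  step 6: S6  (read d: S0→S6)
  step 7: S0  (read c: S6→S0)

After reading 7 characters, A is in state S0.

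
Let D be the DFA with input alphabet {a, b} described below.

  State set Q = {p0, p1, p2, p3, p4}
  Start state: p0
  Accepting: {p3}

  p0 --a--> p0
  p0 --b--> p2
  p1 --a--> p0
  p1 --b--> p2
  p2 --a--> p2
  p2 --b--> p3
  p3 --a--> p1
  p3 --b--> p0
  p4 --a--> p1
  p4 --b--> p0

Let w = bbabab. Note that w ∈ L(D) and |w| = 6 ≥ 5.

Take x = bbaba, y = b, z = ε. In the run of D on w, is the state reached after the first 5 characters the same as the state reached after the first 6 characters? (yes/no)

Run of D on the first 6 characters of w = b b a b a b:
  step 0: p0  (start)
  step 1: p2  (read b: p0→p2)
  step 2: p3  (read b: p2→p3)
  step 3: p1  (read a: p3→p1)
  step 4: p2  (read b: p1→p2)
  step 5: p2  (read a: p2→p2)
  step 6: p3  (read b: p2→p3)

After x (step 5): p2. After xy (step 6): p3.
They differ (p2 ≠ p3), so y is not a cycle from the state after x; this split is not the one the pumping-lemma construction produces, and pumping y need not keep the string in L(D).

no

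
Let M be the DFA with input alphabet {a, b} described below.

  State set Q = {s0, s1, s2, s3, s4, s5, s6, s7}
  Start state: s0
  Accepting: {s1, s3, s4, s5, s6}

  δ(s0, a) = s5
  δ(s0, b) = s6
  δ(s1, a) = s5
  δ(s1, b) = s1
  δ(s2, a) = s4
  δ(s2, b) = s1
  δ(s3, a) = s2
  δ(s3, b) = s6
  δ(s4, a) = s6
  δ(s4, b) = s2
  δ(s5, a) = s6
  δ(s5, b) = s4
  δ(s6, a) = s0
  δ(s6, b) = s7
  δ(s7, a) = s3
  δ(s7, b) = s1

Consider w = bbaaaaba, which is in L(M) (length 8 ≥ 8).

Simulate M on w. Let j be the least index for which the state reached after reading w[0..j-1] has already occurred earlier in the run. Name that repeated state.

Run of M on w = b b a a a a b a:
  step 0: s0  (start)
  step 1: s6  (read b: s0→s6)
  step 2: s7  (read b: s6→s7)
  step 3: s3  (read a: s7→s3)
  step 4: s2  (read a: s3→s2)
  step 5: s4  (read a: s2→s4)
  step 6: s6  (read a: s4→s6)   ← first repeat (s6 seen earlier)
  step 7: s7  (read b: s6→s7)
  step 8: s3  (read a: s7→s3)

The earliest repeat is at step j = 6: M is in s6, which it already visited at step i = 1.
Pumping length from the standard proof: p = 8 (the number of states). The repeated state found above gives |xy| = j ≤ 8 and |y| = j − i ≥ 1.

s6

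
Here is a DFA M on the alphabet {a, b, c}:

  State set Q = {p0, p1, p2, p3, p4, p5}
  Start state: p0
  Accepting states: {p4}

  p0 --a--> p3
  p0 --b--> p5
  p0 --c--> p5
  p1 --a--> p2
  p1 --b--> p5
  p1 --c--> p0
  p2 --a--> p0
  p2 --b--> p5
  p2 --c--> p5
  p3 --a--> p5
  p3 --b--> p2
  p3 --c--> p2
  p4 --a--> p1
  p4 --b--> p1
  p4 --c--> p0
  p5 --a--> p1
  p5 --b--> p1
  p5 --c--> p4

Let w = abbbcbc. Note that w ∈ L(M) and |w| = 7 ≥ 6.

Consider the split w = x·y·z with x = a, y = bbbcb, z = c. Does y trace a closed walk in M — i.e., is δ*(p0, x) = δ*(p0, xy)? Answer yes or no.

no

State sequence: p0 -a-> p3 -b-> p2 -b-> p5 -b-> p1 -c-> p0 -b-> p5

After x (step 1): p3. After xy (step 6): p5.
They differ (p3 ≠ p5), so y is not a cycle from the state after x; this split is not the one the pumping-lemma construction produces, and pumping y need not keep the string in L(M).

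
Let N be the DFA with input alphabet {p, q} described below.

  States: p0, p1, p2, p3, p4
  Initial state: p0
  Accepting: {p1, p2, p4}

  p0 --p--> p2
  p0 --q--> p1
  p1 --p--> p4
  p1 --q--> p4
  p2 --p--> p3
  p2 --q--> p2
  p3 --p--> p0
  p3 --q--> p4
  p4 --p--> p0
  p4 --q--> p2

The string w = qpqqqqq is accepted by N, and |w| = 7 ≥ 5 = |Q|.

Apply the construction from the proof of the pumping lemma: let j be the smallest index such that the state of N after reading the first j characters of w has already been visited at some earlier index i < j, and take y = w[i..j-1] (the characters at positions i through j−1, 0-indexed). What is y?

State sequence: p0 -q-> p1 -p-> p4 -q-> p2 -q-> p2 -q-> p2 -q-> p2 -q-> p2
First repeat at step 4: p2 was already visited.

So i = 3, j = 4, giving x = w[0:3] = qpq, y = w[3:4] = q, z = w[4:7] = qqq.
Check: |xy| = 4 ≤ 5 and |y| = 1 ≥ 1. Reading y takes N from p2 back to p2, so every xyⁱz is accepted.

q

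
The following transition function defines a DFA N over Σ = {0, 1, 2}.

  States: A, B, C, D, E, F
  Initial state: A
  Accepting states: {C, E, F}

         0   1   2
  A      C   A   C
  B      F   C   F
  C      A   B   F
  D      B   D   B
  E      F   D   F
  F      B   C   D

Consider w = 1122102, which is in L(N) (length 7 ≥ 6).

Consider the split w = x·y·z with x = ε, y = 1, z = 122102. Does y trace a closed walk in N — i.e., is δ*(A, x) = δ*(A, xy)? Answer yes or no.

State sequence: A -1-> A

After x (step 0): A. After xy (step 1): A.
They match, so y = 1 drives N around a cycle from A back to itself; pumping y any number of times keeps N in A before reading z, and xyⁱz ∈ L(N) for every i ≥ 0.

yes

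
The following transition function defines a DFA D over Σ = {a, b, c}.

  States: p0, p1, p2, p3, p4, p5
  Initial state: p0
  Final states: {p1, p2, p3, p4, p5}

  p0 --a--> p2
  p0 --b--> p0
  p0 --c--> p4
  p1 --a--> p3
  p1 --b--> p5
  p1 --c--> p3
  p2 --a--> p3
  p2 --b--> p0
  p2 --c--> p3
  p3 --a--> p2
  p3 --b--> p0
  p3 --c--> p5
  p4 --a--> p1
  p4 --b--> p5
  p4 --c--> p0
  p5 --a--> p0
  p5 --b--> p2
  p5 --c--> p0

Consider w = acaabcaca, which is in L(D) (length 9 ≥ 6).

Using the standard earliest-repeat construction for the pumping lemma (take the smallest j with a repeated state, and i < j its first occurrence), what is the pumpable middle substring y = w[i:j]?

Run of D on w = a c a a b c a c a:
  step 0: p0  (start)
  step 1: p2  (read a: p0→p2)
  step 2: p3  (read c: p2→p3)
  step 3: p2  (read a: p3→p2)   ← first repeat (p2 seen earlier)
  step 4: p3  (read a: p2→p3)
  step 5: p0  (read b: p3→p0)
  step 6: p4  (read c: p0→p4)
  step 7: p1  (read a: p4→p1)
  step 8: p3  (read c: p1→p3)
  step 9: p2  (read a: p3→p2)

So i = 1, j = 3, giving x = w[0:1] = a, y = w[1:3] = ca, z = w[3:9] = abcaca.
Check: |xy| = 3 ≤ 6 and |y| = 2 ≥ 1. Reading y takes D from p2 back to p2, so every xyⁱz is accepted.
The DFA has 6 states, so the proof of the pumping lemma guarantees a repeated state among the first 6+1 visited; the segment between the two visits is the pumpable y.

ca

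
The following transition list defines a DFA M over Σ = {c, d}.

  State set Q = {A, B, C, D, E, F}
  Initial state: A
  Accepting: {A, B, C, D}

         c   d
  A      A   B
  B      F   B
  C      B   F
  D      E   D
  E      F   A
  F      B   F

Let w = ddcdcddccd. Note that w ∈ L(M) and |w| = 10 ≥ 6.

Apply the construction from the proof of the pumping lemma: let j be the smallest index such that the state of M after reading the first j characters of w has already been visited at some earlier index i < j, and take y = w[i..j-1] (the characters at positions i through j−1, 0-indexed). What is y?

d

State sequence: A -d-> B -d-> B -c-> F -d-> F -c-> B -d-> B -d-> B -c-> F -c-> B -d-> B
First repeat at step 2: B was already visited.

So i = 1, j = 2, giving x = w[0:1] = d, y = w[1:2] = d, z = w[2:10] = cdcddccd.
Check: |xy| = 2 ≤ 6 and |y| = 1 ≥ 1. Reading y takes M from B back to B, so every xyⁱz is accepted.
Pumping length from the standard proof: p = 6 (the number of states). The repeated state found above gives |xy| = j ≤ 6 and |y| = j − i ≥ 1.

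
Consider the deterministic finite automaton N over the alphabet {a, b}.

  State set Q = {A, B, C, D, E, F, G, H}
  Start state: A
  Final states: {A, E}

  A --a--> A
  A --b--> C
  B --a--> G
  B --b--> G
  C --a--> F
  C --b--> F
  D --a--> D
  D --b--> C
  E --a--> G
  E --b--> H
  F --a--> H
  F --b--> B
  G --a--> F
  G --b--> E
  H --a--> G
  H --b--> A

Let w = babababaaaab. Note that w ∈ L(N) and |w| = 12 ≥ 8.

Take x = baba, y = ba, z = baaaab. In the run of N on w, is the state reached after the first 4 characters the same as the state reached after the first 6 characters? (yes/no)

Run of N on the first 6 characters of w = b a b a b a:
  step 0: A  (start)
  step 1: C  (read b: A→C)
  step 2: F  (read a: C→F)
  step 3: B  (read b: F→B)
  step 4: G  (read a: B→G)
  step 5: E  (read b: G→E)
  step 6: G  (read a: E→G)

After x (step 4): G. After xy (step 6): G.
They match, so y = ba drives N around a cycle from G back to itself; pumping y any number of times keeps N in G before reading z, and xyⁱz ∈ L(N) for every i ≥ 0.

yes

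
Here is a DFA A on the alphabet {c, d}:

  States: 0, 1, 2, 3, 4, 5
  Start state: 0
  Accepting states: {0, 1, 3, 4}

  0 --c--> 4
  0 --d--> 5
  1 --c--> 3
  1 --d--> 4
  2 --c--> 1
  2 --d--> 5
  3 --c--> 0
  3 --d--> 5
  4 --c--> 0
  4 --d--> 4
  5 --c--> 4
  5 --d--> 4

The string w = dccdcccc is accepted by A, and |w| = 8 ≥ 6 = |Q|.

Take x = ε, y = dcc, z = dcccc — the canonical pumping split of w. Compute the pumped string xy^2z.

xy^2z = ε·dcc·dcc·dcccc = dccdccdcccc.
Reading y = dcc takes A from 0 back to 0, so after x·y·y the machine is still in 0, and z then leads to the accepting state 0. Hence dccdccdcccc ∈ L(A).

dccdccdcccc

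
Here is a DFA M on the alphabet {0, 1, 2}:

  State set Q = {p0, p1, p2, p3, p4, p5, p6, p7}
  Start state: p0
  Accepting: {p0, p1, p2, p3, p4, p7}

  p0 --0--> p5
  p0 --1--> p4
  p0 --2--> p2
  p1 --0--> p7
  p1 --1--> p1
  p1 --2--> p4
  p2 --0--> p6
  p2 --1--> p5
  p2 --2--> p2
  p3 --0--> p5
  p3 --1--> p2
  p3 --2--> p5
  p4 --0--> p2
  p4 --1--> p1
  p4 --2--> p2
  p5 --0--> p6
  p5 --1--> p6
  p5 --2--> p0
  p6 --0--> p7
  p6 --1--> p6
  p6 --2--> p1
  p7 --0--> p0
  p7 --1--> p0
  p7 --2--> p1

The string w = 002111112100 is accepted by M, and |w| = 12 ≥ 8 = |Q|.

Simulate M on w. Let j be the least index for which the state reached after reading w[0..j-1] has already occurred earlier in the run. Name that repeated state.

State sequence: p0 -0-> p5 -0-> p6 -2-> p1 -1-> p1 -1-> p1 -1-> p1 -1-> p1 -1-> p1 -2-> p4 -1-> p1 -0-> p7 -0-> p0
First repeat at step 4: p1 was already visited.

The earliest repeat is at step j = 4: M is in p1, which it already visited at step i = 3.

p1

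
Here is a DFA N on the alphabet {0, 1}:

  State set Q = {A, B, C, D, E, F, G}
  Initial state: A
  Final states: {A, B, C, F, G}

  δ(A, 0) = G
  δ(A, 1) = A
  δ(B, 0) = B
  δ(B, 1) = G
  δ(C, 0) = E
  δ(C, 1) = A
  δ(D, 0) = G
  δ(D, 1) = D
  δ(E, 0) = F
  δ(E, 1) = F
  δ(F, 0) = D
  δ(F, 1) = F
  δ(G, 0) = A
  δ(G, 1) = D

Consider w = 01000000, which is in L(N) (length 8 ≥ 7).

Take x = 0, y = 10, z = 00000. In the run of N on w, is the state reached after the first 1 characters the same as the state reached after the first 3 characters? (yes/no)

yes

State sequence: A -0-> G -1-> D -0-> G

After x (step 1): G. After xy (step 3): G.
They match, so y = 10 drives N around a cycle from G back to itself; pumping y any number of times keeps N in G before reading z, and xyⁱz ∈ L(N) for every i ≥ 0.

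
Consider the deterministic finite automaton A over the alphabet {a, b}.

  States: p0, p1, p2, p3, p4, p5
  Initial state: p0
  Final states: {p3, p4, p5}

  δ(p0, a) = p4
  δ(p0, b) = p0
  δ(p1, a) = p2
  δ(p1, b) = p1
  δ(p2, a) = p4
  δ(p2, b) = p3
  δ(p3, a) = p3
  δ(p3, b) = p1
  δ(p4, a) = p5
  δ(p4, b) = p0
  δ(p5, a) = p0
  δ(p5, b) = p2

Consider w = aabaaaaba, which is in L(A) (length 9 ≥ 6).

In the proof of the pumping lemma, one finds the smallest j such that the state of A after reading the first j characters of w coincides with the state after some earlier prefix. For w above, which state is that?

p4

State sequence: p0 -a-> p4 -a-> p5 -b-> p2 -a-> p4 -a-> p5 -a-> p0 -a-> p4 -b-> p0 -a-> p4
First repeat at step 4: p4 was already visited.

The earliest repeat is at step j = 4: A is in p4, which it already visited at step i = 1.
With |Q| = 6, pigeonhole forces a state repeat no later than step 6; the substring read between the first and second visits to that state can be pumped.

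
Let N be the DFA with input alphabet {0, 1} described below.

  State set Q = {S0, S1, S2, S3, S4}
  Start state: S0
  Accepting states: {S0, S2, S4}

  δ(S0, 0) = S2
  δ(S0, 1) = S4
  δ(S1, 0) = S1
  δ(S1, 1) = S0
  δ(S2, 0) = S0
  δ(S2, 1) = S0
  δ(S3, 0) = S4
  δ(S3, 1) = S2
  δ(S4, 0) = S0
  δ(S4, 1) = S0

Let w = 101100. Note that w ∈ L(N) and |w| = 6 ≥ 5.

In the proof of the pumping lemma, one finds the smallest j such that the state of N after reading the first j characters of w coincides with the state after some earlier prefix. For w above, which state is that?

State sequence: S0 -1-> S4 -0-> S0 -1-> S4 -1-> S0 -0-> S2 -0-> S0
First repeat at step 2: S0 was already visited.

The earliest repeat is at step j = 2: N is in S0, which it already visited at step i = 0.
With |Q| = 5, pigeonhole forces a state repeat no later than step 5; the substring read between the first and second visits to that state can be pumped.

S0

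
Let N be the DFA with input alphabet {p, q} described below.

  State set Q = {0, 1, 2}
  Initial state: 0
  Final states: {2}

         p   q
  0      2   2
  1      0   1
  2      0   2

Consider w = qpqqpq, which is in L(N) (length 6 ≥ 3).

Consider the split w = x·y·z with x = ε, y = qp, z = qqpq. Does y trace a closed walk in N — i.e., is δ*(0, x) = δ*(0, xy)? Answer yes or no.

yes

Run of N on the first 2 characters of w = q p:
  step 0: 0  (start)
  step 1: 2  (read q: 0→2)
  step 2: 0  (read p: 2→0)

After x (step 0): 0. After xy (step 2): 0.
They match, so y = qp drives N around a cycle from 0 back to itself; pumping y any number of times keeps N in 0 before reading z, and xyⁱz ∈ L(N) for every i ≥ 0.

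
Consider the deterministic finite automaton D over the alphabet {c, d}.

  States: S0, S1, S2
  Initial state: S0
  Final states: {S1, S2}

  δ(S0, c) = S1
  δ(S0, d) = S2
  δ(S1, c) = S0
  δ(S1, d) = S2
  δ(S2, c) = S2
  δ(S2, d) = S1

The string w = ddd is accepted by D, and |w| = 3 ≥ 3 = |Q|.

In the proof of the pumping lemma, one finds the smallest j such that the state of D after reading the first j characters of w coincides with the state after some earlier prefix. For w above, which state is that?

State sequence: S0 -d-> S2 -d-> S1 -d-> S2
First repeat at step 3: S2 was already visited.

The earliest repeat is at step j = 3: D is in S2, which it already visited at step i = 1.
Since D has 3 states, any run of length ≥ 3 visits 3+1 states, so by pigeonhole some state repeats within the first 3 steps — that repeat gives the pumpable loop.

S2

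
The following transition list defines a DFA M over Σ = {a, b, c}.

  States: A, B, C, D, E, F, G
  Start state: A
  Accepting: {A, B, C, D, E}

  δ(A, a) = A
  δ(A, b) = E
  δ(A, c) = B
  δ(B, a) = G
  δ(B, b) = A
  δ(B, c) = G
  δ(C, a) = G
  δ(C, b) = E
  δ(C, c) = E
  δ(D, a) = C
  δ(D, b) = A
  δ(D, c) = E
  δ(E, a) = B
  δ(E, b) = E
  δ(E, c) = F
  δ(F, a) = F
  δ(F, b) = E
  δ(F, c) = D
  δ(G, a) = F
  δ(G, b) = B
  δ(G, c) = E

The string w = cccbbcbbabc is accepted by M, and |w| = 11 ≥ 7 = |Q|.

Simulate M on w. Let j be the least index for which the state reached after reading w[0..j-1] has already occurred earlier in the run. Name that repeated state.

E

Run of M on w = c c c b b c b b a b c:
  step 0: A  (start)
  step 1: B  (read c: A→B)
  step 2: G  (read c: B→G)
  step 3: E  (read c: G→E)
  step 4: E  (read b: E→E)   ← first repeat (E seen earlier)
  step 5: E  (read b: E→E)
  step 6: F  (read c: E→F)
  step 7: E  (read b: F→E)
  step 8: E  (read b: E→E)
  step 9: B  (read a: E→B)
  step 10: A  (read b: B→A)
  step 11: B  (read c: A→B)

The earliest repeat is at step j = 4: M is in E, which it already visited at step i = 3.
With |Q| = 7, pigeonhole forces a state repeat no later than step 7; the substring read between the first and second visits to that state can be pumped.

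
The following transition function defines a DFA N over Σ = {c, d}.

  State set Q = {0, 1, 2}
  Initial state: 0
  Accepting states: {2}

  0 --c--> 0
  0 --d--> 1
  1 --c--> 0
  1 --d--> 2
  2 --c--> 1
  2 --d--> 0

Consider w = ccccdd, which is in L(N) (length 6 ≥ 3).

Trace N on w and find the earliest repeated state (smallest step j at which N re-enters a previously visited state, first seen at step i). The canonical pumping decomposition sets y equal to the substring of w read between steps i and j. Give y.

Run of N on w = c c c c d d:
  step 0: 0  (start)
  step 1: 0  (read c: 0→0)   ← first repeat (0 seen earlier)
  step 2: 0  (read c: 0→0)
  step 3: 0  (read c: 0→0)
  step 4: 0  (read c: 0→0)
  step 5: 1  (read d: 0→1)
  step 6: 2  (read d: 1→2)

So i = 0, j = 1, giving x = w[0:0] = ε, y = w[0:1] = c, z = w[1:6] = cccdd.
Check: |xy| = 1 ≤ 3 and |y| = 1 ≥ 1. Reading y takes N from 0 back to 0, so every xyⁱz is accepted.

c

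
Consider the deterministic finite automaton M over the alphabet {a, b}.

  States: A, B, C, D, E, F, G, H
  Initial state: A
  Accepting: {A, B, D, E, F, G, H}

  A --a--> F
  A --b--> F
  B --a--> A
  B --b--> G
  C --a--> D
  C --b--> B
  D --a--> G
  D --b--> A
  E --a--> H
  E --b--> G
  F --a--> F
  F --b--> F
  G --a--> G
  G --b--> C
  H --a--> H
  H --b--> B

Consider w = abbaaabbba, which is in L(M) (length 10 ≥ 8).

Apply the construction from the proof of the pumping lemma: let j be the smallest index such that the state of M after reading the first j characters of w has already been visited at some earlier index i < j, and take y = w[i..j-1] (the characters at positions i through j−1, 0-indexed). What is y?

b

State sequence: A -a-> F -b-> F -b-> F -a-> F -a-> F -a-> F -b-> F -b-> F -b-> F -a-> F
First repeat at step 2: F was already visited.

So i = 1, j = 2, giving x = w[0:1] = a, y = w[1:2] = b, z = w[2:10] = baaabbba.
Check: |xy| = 2 ≤ 8 and |y| = 1 ≥ 1. Reading y takes M from F back to F, so every xyⁱz is accepted.
Pumping length from the standard proof: p = 8 (the number of states). The repeated state found above gives |xy| = j ≤ 8 and |y| = j − i ≥ 1.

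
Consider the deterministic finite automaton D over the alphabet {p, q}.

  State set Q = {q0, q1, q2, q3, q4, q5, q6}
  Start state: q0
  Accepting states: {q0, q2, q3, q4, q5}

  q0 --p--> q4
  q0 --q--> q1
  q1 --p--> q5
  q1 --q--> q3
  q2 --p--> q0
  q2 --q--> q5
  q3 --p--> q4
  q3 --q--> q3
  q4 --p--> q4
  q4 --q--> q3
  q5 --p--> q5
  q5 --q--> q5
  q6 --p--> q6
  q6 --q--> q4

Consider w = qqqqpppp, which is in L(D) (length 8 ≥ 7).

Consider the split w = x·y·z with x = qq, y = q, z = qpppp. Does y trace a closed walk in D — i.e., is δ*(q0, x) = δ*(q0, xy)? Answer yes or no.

State sequence: q0 -q-> q1 -q-> q3 -q-> q3

After x (step 2): q3. After xy (step 3): q3.
They match, so y = q drives D around a cycle from q3 back to itself; pumping y any number of times keeps D in q3 before reading z, and xyⁱz ∈ L(D) for every i ≥ 0.

yes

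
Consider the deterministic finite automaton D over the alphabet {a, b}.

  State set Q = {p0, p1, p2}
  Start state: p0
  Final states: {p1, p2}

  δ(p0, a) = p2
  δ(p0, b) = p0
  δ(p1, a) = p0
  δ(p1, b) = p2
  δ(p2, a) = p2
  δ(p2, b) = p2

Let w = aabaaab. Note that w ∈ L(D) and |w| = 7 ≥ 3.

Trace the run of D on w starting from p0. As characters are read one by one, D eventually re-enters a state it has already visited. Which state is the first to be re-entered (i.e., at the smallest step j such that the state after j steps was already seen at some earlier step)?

p2

Run of D on w = a a b a a a b:
  step 0: p0  (start)
  step 1: p2  (read a: p0→p2)
  step 2: p2  (read a: p2→p2)   ← first repeat (p2 seen earlier)
  step 3: p2  (read b: p2→p2)
  step 4: p2  (read a: p2→p2)
  step 5: p2  (read a: p2→p2)
  step 6: p2  (read a: p2→p2)
  step 7: p2  (read b: p2→p2)

The earliest repeat is at step j = 2: D is in p2, which it already visited at step i = 1.
With |Q| = 3, pigeonhole forces a state repeat no later than step 3; the substring read between the first and second visits to that state can be pumped.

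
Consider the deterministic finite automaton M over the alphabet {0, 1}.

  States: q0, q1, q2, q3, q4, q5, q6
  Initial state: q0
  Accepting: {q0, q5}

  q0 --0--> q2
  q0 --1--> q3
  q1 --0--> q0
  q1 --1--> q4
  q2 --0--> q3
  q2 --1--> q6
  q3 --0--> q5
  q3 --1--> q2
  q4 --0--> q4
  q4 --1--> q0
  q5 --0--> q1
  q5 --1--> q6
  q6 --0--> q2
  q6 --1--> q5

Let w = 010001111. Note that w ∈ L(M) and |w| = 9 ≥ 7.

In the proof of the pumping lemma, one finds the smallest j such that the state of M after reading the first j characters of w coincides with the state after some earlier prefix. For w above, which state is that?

Run of M on w = 0 1 0 0 0 1 1 1 1:
  step 0: q0  (start)
  step 1: q2  (read 0: q0→q2)
  step 2: q6  (read 1: q2→q6)
  step 3: q2  (read 0: q6→q2)   ← first repeat (q2 seen earlier)
  step 4: q3  (read 0: q2→q3)
  step 5: q5  (read 0: q3→q5)
  step 6: q6  (read 1: q5→q6)
  step 7: q5  (read 1: q6→q5)
  step 8: q6  (read 1: q5→q6)
  step 9: q5  (read 1: q6→q5)

The earliest repeat is at step j = 3: M is in q2, which it already visited at step i = 1.
The DFA has 7 states, so the proof of the pumping lemma guarantees a repeated state among the first 7+1 visited; the segment between the two visits is the pumpable y.

q2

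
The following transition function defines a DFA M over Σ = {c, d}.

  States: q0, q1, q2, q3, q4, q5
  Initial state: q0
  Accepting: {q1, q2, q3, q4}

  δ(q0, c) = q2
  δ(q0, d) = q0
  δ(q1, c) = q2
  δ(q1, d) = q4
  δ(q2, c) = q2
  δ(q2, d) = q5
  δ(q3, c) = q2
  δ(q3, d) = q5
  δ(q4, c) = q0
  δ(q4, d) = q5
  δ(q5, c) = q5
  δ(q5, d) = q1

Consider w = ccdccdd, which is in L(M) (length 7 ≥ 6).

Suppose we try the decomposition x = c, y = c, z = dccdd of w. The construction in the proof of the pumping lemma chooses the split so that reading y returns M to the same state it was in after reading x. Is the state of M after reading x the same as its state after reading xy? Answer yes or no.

yes

Run of M on the first 2 characters of w = c c:
  step 0: q0  (start)
  step 1: q2  (read c: q0→q2)
  step 2: q2  (read c: q2→q2)

After x (step 1): q2. After xy (step 2): q2.
They match, so y = c drives M around a cycle from q2 back to itself; pumping y any number of times keeps M in q2 before reading z, and xyⁱz ∈ L(M) for every i ≥ 0.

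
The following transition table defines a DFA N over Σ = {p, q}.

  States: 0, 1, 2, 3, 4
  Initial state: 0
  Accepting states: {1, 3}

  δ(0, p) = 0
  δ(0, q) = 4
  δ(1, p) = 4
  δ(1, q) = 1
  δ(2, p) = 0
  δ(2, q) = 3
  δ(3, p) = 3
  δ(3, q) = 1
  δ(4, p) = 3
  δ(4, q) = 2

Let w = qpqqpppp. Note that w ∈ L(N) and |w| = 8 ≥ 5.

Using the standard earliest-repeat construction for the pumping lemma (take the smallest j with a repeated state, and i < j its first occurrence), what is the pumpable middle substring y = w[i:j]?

Run of N on w = q p q q p p p p:
  step 0: 0  (start)
  step 1: 4  (read q: 0→4)
  step 2: 3  (read p: 4→3)
  step 3: 1  (read q: 3→1)
  step 4: 1  (read q: 1→1)   ← first repeat (1 seen earlier)
  step 5: 4  (read p: 1→4)
  step 6: 3  (read p: 4→3)
  step 7: 3  (read p: 3→3)
  step 8: 3  (read p: 3→3)

So i = 3, j = 4, giving x = w[0:3] = qpq, y = w[3:4] = q, z = w[4:8] = pppp.
Check: |xy| = 4 ≤ 5 and |y| = 1 ≥ 1. Reading y takes N from 1 back to 1, so every xyⁱz is accepted.
The DFA has 5 states, so the proof of the pumping lemma guarantees a repeated state among the first 5+1 visited; the segment between the two visits is the pumpable y.

q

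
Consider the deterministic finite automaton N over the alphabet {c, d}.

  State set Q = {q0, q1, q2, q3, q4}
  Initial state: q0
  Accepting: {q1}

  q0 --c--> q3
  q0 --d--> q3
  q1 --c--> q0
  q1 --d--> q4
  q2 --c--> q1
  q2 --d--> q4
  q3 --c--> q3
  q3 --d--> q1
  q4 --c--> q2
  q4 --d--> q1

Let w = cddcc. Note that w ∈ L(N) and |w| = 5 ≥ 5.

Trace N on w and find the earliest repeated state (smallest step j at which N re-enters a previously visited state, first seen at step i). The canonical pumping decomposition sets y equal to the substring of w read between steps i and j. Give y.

dcc

Run of N on w = c d d c c:
  step 0: q0  (start)
  step 1: q3  (read c: q0→q3)
  step 2: q1  (read d: q3→q1)
  step 3: q4  (read d: q1→q4)
  step 4: q2  (read c: q4→q2)
  step 5: q1  (read c: q2→q1)   ← first repeat (q1 seen earlier)

So i = 2, j = 5, giving x = w[0:2] = cd, y = w[2:5] = dcc, z = w[5:5] = ε.
Check: |xy| = 5 ≤ 5 and |y| = 3 ≥ 1. Reading y takes N from q1 back to q1, so every xyⁱz is accepted.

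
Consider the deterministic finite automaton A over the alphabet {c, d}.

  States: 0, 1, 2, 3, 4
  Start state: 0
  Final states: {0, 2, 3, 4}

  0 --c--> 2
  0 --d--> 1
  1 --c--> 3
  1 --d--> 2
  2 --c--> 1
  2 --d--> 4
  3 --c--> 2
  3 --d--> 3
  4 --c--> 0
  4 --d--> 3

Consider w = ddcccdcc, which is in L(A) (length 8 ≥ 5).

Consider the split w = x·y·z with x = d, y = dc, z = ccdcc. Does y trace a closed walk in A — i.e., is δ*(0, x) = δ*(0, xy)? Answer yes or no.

State sequence: 0 -d-> 1 -d-> 2 -c-> 1

After x (step 1): 1. After xy (step 3): 1.
They match, so y = dc drives A around a cycle from 1 back to itself; pumping y any number of times keeps A in 1 before reading z, and xyⁱz ∈ L(A) for every i ≥ 0.

yes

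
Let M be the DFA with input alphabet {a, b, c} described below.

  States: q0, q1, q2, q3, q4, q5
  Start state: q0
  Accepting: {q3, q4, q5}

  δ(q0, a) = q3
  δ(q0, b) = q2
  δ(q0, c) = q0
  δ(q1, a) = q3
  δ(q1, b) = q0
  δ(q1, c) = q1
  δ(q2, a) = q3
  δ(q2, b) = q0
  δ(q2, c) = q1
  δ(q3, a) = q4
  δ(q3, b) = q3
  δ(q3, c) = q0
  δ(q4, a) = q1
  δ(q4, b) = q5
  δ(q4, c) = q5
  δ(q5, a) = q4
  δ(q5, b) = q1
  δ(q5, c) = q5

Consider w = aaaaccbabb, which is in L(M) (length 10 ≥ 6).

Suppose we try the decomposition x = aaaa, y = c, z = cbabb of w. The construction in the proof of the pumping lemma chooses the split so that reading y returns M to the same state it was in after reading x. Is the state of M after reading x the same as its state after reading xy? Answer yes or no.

no

State sequence: q0 -a-> q3 -a-> q4 -a-> q1 -a-> q3 -c-> q0

After x (step 4): q3. After xy (step 5): q0.
They differ (q3 ≠ q0), so y is not a cycle from the state after x; this split is not the one the pumping-lemma construction produces, and pumping y need not keep the string in L(M).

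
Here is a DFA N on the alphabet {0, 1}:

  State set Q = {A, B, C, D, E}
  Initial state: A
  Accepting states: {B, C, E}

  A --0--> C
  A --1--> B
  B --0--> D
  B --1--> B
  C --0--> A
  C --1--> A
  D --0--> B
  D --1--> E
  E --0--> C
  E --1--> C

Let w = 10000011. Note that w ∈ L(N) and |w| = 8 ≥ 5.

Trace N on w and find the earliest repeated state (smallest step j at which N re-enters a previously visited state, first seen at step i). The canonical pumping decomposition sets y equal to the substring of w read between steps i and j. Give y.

State sequence: A -1-> B -0-> D -0-> B -0-> D -0-> B -0-> D -1-> E -1-> C
First repeat at step 3: B was already visited.

So i = 1, j = 3, giving x = w[0:1] = 1, y = w[1:3] = 00, z = w[3:8] = 00011.
Check: |xy| = 3 ≤ 5 and |y| = 2 ≥ 1. Reading y takes N from B back to B, so every xyⁱz is accepted.

00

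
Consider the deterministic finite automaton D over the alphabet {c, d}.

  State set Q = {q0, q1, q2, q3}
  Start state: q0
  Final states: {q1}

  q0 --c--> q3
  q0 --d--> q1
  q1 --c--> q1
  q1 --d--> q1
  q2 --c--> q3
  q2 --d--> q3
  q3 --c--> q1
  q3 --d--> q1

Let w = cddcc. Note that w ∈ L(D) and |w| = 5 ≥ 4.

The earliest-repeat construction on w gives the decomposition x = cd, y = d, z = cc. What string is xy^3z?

cddddcc

xy^3z = cd·d·d·d·cc = cddddcc.
Reading y = d takes D from q1 back to q1, so after x·y·y·y the machine is still in q1, and z then leads to the accepting state q1. Hence cddddcc ∈ L(D).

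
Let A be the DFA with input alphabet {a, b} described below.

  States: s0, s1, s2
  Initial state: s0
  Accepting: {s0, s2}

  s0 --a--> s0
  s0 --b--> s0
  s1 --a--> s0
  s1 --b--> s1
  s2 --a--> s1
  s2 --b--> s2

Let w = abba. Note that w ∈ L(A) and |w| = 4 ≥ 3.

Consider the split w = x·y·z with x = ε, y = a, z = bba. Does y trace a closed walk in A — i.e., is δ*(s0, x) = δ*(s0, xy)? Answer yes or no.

yes

Run of A on the first 1 characters of w = a:
  step 0: s0  (start)
  step 1: s0  (read a: s0→s0)

After x (step 0): s0. After xy (step 1): s0.
They match, so y = a drives A around a cycle from s0 back to itself; pumping y any number of times keeps A in s0 before reading z, and xyⁱz ∈ L(A) for every i ≥ 0.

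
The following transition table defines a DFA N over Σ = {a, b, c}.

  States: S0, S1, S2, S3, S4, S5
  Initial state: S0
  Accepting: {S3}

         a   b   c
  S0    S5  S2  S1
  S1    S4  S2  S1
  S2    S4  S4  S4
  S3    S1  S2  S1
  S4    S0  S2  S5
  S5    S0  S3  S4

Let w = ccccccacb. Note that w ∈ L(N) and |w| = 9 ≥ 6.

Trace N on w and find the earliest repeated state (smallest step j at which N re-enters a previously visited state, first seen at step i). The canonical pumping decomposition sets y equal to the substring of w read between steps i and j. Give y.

State sequence: S0 -c-> S1 -c-> S1 -c-> S1 -c-> S1 -c-> S1 -c-> S1 -a-> S4 -c-> S5 -b-> S3
First repeat at step 2: S1 was already visited.

So i = 1, j = 2, giving x = w[0:1] = c, y = w[1:2] = c, z = w[2:9] = ccccacb.
Check: |xy| = 2 ≤ 6 and |y| = 1 ≥ 1. Reading y takes N from S1 back to S1, so every xyⁱz is accepted.

c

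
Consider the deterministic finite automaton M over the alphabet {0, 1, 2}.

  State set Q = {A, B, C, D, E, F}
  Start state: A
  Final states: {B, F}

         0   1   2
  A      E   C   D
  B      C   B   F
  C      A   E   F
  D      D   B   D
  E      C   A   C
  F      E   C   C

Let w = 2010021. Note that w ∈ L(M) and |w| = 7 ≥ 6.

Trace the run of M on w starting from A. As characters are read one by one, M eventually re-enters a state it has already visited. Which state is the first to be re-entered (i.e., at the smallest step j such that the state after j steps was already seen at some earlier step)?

State sequence: A -2-> D -0-> D -1-> B -0-> C -0-> A -2-> D -1-> B
First repeat at step 2: D was already visited.

The earliest repeat is at step j = 2: M is in D, which it already visited at step i = 1.

D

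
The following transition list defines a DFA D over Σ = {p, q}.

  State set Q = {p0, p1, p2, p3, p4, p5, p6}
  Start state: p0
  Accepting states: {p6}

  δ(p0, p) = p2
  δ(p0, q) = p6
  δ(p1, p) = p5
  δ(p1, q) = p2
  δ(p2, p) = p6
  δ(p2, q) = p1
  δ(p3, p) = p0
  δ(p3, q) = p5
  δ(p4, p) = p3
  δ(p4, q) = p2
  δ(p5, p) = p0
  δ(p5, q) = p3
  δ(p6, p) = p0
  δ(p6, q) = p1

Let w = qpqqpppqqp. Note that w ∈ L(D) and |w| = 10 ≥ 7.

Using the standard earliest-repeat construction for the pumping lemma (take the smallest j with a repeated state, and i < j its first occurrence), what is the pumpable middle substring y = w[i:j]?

Run of D on w = q p q q p p p q q p:
  step 0: p0  (start)
  step 1: p6  (read q: p0→p6)
  step 2: p0  (read p: p6→p0)   ← first repeat (p0 seen earlier)
  step 3: p6  (read q: p0→p6)
  step 4: p1  (read q: p6→p1)
  step 5: p5  (read p: p1→p5)
  step 6: p0  (read p: p5→p0)
  step 7: p2  (read p: p0→p2)
  step 8: p1  (read q: p2→p1)
  step 9: p2  (read q: p1→p2)
  step 10: p6  (read p: p2→p6)

So i = 0, j = 2, giving x = w[0:0] = ε, y = w[0:2] = qp, z = w[2:10] = qqpppqqp.
Check: |xy| = 2 ≤ 7 and |y| = 2 ≥ 1. Reading y takes D from p0 back to p0, so every xyⁱz is accepted.

qp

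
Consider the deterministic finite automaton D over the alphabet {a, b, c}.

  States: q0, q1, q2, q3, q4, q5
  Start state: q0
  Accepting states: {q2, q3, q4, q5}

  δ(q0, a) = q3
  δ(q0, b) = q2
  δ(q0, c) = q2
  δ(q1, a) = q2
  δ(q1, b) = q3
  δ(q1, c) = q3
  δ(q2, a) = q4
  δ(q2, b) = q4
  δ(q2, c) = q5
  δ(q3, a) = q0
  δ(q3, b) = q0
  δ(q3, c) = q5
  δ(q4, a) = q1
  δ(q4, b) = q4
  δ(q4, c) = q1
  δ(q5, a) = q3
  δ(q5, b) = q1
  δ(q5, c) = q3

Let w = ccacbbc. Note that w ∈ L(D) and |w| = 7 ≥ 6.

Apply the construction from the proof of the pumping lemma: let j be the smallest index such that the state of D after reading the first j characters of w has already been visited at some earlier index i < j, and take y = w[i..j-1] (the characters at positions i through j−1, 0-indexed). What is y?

Run of D on w = c c a c b b c:
  step 0: q0  (start)
  step 1: q2  (read c: q0→q2)
  step 2: q5  (read c: q2→q5)
  step 3: q3  (read a: q5→q3)
  step 4: q5  (read c: q3→q5)   ← first repeat (q5 seen earlier)
  step 5: q1  (read b: q5→q1)
  step 6: q3  (read b: q1→q3)
  step 7: q5  (read c: q3→q5)

So i = 2, j = 4, giving x = w[0:2] = cc, y = w[2:4] = ac, z = w[4:7] = bbc.
Check: |xy| = 4 ≤ 6 and |y| = 2 ≥ 1. Reading y takes D from q5 back to q5, so every xyⁱz is accepted.
With |Q| = 6, pigeonhole forces a state repeat no later than step 6; the substring read between the first and second visits to that state can be pumped.

ac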